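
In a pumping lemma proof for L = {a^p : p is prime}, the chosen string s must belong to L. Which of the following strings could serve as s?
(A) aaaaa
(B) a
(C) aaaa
(A) aaaaa

The pumping lemma is applied to a string s that lies in L, so first check membership of each option:
- (A) aaaaa has length 5, which is prime, so it is in L ✓
- (B) a has length 1, which is not prime, so it is not in L ✗
- (C) aaaa has length 4 = 2 × 2, which is not prime, so it is not in L ✗

Only (A) aaaaa is in L, so it is the only candidate that could play the role of s.
(In a complete proof one picks s in terms of the pumping length p so that |s| ≥ p is guaranteed; a fixed string like aaaaa illustrates the shape of such an s.)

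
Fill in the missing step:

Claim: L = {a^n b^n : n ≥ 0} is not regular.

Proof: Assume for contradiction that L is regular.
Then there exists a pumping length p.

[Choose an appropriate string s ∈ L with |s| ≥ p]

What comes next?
s = a^p b^p

This string is in L (has equal a's and b's) and has length 2p ≥ p.
Any decomposition xyz with |xy| ≤ p means y consists only of a's,
so pumping will unbalance the counts.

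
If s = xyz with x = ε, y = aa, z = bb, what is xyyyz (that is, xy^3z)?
aaaaaabb

Given x = '', y = 'aa', z = 'bb' and i = 3:

xy^3z = x + y·y·...·y (3 times) + z
       = '' + 'aa'^3 + 'bb'
       = '' + 'aaaaaa' + 'bb'
       = 'aaaaaabb'

The pumped string is 'aaaaaabb' with length 8.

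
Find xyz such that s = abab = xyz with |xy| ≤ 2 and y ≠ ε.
x = '', y = 'a', z = 'bab'

For s = abab and p = 2, one valid decomposition is:
- x = '' (length 0)
- y = 'a' (length 1)
- z = 'bab' (length 3)

Verification:
- xyz = '' + 'a' + 'bab' = abab ✓
- |xy| = 1 ≤ 2 ✓
- |y| = 1 > 0 ✓

All pumping lemma constraints are satisfied.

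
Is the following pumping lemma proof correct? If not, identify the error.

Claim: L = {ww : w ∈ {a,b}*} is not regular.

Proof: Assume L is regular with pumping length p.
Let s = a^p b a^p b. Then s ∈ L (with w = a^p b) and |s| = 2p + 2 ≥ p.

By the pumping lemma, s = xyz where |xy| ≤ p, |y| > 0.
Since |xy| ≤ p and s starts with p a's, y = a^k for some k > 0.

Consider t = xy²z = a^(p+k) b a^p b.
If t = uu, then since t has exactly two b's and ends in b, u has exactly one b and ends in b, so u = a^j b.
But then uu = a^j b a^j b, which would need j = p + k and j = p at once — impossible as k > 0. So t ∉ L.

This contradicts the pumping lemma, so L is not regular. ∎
The proof is correct.

This proof is valid because:
1. s = a^p b a^p b is in L and is chosen in terms of p, so |s| ≥ p holds for every p
2. The decomposition analysis is correct: |xy| ≤ p forces y to lie inside the leading a's
3. The contradiction is valid: the argument shows a^(p+k) b a^p b cannot be split into two equal halves
4. The conclusion follows logically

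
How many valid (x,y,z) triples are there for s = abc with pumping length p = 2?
3

For s = 'abc' with pumping length p = 2:

Constraints: |xy| ≤ 2, |y| > 0

Valid decompositions (|xy| ≤ p, |y| ≥ 1):
  • x='', y='a', z='bc'
  • x='a', y='b', z='c'
  • x='', y='ab', z='c'

Total count: 3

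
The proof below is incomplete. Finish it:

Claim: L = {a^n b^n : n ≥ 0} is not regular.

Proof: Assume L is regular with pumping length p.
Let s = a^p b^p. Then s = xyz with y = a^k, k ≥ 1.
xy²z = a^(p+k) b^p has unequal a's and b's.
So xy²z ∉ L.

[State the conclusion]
This contradicts the pumping lemma for regular languages,
which guarantees xy^i z ∈ L for all i ≥ 0.

Since our assumption that L is regular leads to a contradiction,
we conclude that L = {a^n b^n : n ≥ 0} is NOT regular. ∎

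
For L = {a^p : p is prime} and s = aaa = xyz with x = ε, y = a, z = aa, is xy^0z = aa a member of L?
Yes

xy⁰z = ε · ε · aa = aa.
aa has length 2, which is prime, so it is in L.
(A single pumped string landing in L is not a contradiction by itself; a non-regularity proof needs some i for which xy^i z ∉ L, for every admissible decomposition.)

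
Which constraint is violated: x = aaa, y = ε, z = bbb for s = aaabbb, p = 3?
Violated: |y| > 0

The decomposition x = aaa, y = ε, z = bbb for s = aaabbb with p = 3
violates the constraint: |y| > 0

|y| = 0, but the pumping lemma requires |y| > 0 (y must be non-empty).

Pumping lemma constraints:
1. xyz = s (decomposition is valid)
2. |xy| ≤ p
3. |y| > 0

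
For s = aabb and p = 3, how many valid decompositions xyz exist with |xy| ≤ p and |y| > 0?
6

For s = 'aabb' with pumping length p = 3:

Constraints: |xy| ≤ 3, |y| > 0

Valid decompositions (|xy| ≤ p, |y| ≥ 1):
  • x='', y='a', z='abb'
  • x='a', y='a', z='bb'
  • x='', y='aa', z='bb'
  • x='aa', y='b', z='b'
  • x='a', y='ab', z='b'
  • x='', y='aab', z='b'

Total count: 6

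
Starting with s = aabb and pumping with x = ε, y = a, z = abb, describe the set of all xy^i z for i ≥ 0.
{xy^i z : i ≥ 0} = {a^(i+1) b^2 : i ≥ 0} = {abb, aabb, aaabb, ...}

With x = ε, y = a, z = abb: Starting with aabb and pumping the first 'a' (z = abb keeps the second 'a'), we get strings with i+1 a's followed by 2 b's for i = 0, 1, 2, ...; note bb is not produced because z always contributes one a.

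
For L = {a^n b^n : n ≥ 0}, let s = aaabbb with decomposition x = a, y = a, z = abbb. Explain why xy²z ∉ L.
xy²z = aaaabbb ∉ L

Pumping with i = 2 replaces y = a by y² = aa:
- Original: s = xyz = aaabbb; aaabbb = a^3 b^3 has equal counts (3 = 3), so it is in L
- Pumped: xy²z = a · aa · abbb = aaaabbb
- aaaabbb has 4 a's and 3 b's; 4 ≠ 3, so it is not in L

The pumping lemma would require xy²z ∈ L, so this decomposition yields a contradiction.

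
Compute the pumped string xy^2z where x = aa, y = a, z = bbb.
aaaabbb

Given x = 'aa', y = 'a', z = 'bbb' and i = 2:

xy^2z = x + y·y·...·y (2 times) + z
       = 'aa' + 'a'^2 + 'bbb'
       = 'aa' + 'aa' + 'bbb'
       = 'aaaabbb'

The pumped string is 'aaaabbb' with length 7.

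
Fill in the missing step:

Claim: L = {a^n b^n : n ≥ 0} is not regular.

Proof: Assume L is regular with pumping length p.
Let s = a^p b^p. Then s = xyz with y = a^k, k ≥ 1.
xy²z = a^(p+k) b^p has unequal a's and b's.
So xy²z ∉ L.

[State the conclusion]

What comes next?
This contradicts the pumping lemma for regular languages,
which guarantees xy^i z ∈ L for all i ≥ 0.

Since our assumption that L is regular leads to a contradiction,
we conclude that L = {a^n b^n : n ≥ 0} is NOT regular. ∎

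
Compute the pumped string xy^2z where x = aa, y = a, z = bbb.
aaaabbb

Given x = 'aa', y = 'a', z = 'bbb' and i = 2:

xy^2z = x + y·y·...·y (2 times) + z
       = 'aa' + 'a'^2 + 'bbb'
       = 'aa' + 'aa' + 'bbb'
       = 'aaaabbb'

The pumped string is 'aaaabbb' with length 7.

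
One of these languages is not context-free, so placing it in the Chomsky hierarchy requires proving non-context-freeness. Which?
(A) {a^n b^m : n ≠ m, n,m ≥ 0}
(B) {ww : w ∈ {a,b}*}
(B) {ww : w ∈ {a,b}*}

(B) {ww : w ∈ {a,b}*} requires the CFL pumping lemma.

- {a^n b^m : n ≠ m, n,m ≥ 0} is context-free (but not regular)
  • Can be shown non-regular with the regular pumping lemma
  • After pumping a's, we can make n = m

- {ww : w ∈ {a,b}*} is NOT context-free
  • Requires the CFL pumping lemma to prove
  • Even a PDA cannot compare two arbitrary halves symbol by symbol; CFL pumping on a^p b^p a^p b^p fails

The CFL pumping lemma is "stronger" in that it can prove non-membership
in the larger class of context-free languages.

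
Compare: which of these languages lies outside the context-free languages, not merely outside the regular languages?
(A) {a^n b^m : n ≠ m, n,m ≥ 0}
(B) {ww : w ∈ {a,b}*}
(B) {ww : w ∈ {a,b}*}

(B) {ww : w ∈ {a,b}*} requires the CFL pumping lemma.

- {a^n b^m : n ≠ m, n,m ≥ 0} is context-free (but not regular)
  • Can be shown non-regular with the regular pumping lemma
  • After pumping a's, we can make n = m

- {ww : w ∈ {a,b}*} is NOT context-free
  • Requires the CFL pumping lemma to prove
  • Even a PDA cannot compare two arbitrary halves symbol by symbol; CFL pumping on a^p b^p a^p b^p fails

The CFL pumping lemma is "stronger" in that it can prove non-membership
in the larger class of context-free languages.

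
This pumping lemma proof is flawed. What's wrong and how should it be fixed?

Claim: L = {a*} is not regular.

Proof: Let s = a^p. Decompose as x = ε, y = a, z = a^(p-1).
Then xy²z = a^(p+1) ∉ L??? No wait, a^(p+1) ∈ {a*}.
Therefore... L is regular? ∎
Error: The proof attempts to show a*  is not regular, but a* IS regular!

Correction: a* is a regular language (recognized by a simple DFA with one accepting state and self-loop on 'a'). The pumping lemma can only prove non-regularity, not regularity. For regular languages, pumping always works.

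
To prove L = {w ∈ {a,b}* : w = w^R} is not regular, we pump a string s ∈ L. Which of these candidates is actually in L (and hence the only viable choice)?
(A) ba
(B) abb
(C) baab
(C) baab

The pumping lemma is applied to a string s that lies in L, so first check membership of each option:
- (A) ba reversed is ab ≠ ba, so it is not a palindrome and is not in L ✗
- (B) abb reversed is bba ≠ abb, so it is not a palindrome and is not in L ✗
- (C) baab reversed is baab, the same string, so it is a palindrome and is in L ✓

Only (C) baab is in L, so it is the only candidate that could play the role of s.
(In a complete proof one picks s in terms of the pumping length p so that |s| ≥ p is guaranteed; a fixed string like baab illustrates the shape of such an s.)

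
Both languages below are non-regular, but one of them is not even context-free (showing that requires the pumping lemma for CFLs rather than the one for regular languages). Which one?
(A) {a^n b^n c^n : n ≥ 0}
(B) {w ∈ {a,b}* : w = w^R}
(A) {a^n b^n c^n : n ≥ 0}

(A) {a^n b^n c^n : n ≥ 0} requires the CFL pumping lemma.

- {w ∈ {a,b}* : w = w^R} is context-free (but not regular)
  • Can be shown non-regular with the regular pumping lemma
  • After pumping, the string is no longer symmetric

- {a^n b^n c^n : n ≥ 0} is NOT context-free
  • Requires the CFL pumping lemma to prove
  • Cannot maintain three equal counts simultaneously

The CFL pumping lemma is "stronger" in that it can prove non-membership
in the larger class of context-free languages.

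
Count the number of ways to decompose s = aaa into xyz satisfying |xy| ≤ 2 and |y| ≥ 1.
3

For s = 'aaa' with pumping length p = 2:

Constraints: |xy| ≤ 2, |y| > 0

Valid decompositions (|xy| ≤ p, |y| ≥ 1):
  • x='', y='a', z='aa'
  • x='a', y='a', z='a'
  • x='', y='aa', z='a'

Total count: 3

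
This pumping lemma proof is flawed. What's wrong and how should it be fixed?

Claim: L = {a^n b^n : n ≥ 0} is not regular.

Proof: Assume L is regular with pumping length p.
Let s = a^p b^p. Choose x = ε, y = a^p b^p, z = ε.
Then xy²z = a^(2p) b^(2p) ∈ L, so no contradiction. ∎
Error: The decomposition violates |xy| ≤ p. With y = a^p b^p, |xy| = |y| = 2p > p. (The proof also miscomputes xy²z, which would be a^p b^p a^p b^p rather than a^(2p) b^(2p), and it wrongly treats one harmless decomposition as settling the matter — the prover does not get to choose the decomposition.)

Correction: The pumping lemma requires |xy| ≤ p, and the argument must handle every decomposition satisfying |xy| ≤ p, |y| ≥ 1. Since s starts with p a's, any such y consists only of a's, say y = a^k with k ≥ 1. Then xy²z = a^(p+k) b^p has unequal numbers of a's and b's, so xy²z ∉ L — the required contradiction.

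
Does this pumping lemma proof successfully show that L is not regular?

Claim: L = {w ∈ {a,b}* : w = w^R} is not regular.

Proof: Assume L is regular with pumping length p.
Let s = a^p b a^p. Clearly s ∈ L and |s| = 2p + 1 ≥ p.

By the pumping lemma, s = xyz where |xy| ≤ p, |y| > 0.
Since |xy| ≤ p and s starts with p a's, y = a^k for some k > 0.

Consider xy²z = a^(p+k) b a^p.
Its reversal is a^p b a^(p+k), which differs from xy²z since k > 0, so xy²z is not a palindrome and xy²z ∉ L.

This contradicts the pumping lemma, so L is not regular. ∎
The proof is correct.

This proof is valid because:
1. s = a^p b a^p is in L and is chosen in terms of p, so |s| ≥ p holds for every p
2. The decomposition analysis is correct: |xy| ≤ p forces y to lie inside the leading a's
3. The contradiction is valid: a^(p+k) b a^p has more a's before the b than after it, so it is not a palindrome
4. The conclusion follows logically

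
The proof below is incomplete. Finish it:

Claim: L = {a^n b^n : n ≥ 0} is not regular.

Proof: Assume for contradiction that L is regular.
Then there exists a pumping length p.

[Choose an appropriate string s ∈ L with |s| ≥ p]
s = a^p b^p

This string is in L (has equal a's and b's) and has length 2p ≥ p.
Any decomposition xyz with |xy| ≤ p means y consists only of a's,
so pumping will unbalance the counts.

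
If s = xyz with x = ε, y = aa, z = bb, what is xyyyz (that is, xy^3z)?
aaaaaabb

Given x = '', y = 'aa', z = 'bb' and i = 3:

xy^3z = x + y·y·...·y (3 times) + z
       = '' + 'aa'^3 + 'bb'
       = '' + 'aaaaaa' + 'bb'
       = 'aaaaaabb'

The pumped string is 'aaaaaabb' with length 8.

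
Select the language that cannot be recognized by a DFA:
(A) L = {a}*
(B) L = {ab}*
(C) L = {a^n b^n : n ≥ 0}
(C) {a^n b^n : n ≥ 0}

(C) L = {a^n b^n : n ≥ 0} is NOT regular.

The pumping lemma can be used to prove this:
After pumping, the number of a's and b's become unequal

The other languages are regular because they can be recognized by finite automata.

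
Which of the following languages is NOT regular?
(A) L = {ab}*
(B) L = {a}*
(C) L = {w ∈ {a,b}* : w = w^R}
(C) {w ∈ {a,b}* : w = w^R}

(C) L = {w ∈ {a,b}* : w = w^R} is NOT regular.

The pumping lemma can be used to prove this:
After pumping, the string is no longer symmetric

The other languages are regular because they can be recognized by finite automata.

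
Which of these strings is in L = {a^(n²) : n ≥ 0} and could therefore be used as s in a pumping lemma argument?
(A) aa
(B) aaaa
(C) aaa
(B) aaaa

The pumping lemma is applied to a string s that lies in L, so first check membership of each option:
- (A) aa has length 2, strictly between 1² = 1 and 2² = 4, so it is not in L ✗
- (B) aaaa has length 4 = 2², a perfect square, so it is in L ✓
- (C) aaa has length 3, strictly between 1² = 1 and 2² = 4, so it is not in L ✗

Only (B) aaaa is in L, so it is the only candidate that could play the role of s.
(In a complete proof one picks s in terms of the pumping length p so that |s| ≥ p is guaranteed; a fixed string like aaaa illustrates the shape of such an s.)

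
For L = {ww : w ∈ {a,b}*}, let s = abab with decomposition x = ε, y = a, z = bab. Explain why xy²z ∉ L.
xy²z = aabab ∉ L

Pumping with i = 2 replaces y = a by y² = aa:
- Original: s = xyz = abab; abab splits into halves ab · ab, which are equal, so it is in L (w = ab)
- Pumped: xy²z = ε · aa · bab = aabab
- aabab has odd length 5, so it cannot be written as ww and is not in L

The pumping lemma would require xy²z ∈ L, so this decomposition yields a contradiction.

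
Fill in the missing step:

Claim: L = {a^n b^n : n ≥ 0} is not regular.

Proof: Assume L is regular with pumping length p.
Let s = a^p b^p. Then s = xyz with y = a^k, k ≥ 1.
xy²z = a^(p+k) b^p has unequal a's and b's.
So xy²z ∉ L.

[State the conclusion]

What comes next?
This contradicts the pumping lemma for regular languages,
which guarantees xy^i z ∈ L for all i ≥ 0.

Since our assumption that L is regular leads to a contradiction,
we conclude that L = {a^n b^n : n ≥ 0} is NOT regular. ∎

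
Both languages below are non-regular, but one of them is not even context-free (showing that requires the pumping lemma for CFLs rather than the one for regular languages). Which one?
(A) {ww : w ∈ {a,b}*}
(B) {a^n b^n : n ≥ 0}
(A) {ww : w ∈ {a,b}*}

(A) {ww : w ∈ {a,b}*} requires the CFL pumping lemma.

- {a^n b^n : n ≥ 0} is context-free (but not regular)
  • Can be shown non-regular with the regular pumping lemma
  • After pumping, the number of a's and b's become unequal

- {ww : w ∈ {a,b}*} is NOT context-free
  • Requires the CFL pumping lemma to prove
  • Even a PDA cannot compare two arbitrary halves symbol by symbol; CFL pumping on a^p b^p a^p b^p fails

The CFL pumping lemma is "stronger" in that it can prove non-membership
in the larger class of context-free languages.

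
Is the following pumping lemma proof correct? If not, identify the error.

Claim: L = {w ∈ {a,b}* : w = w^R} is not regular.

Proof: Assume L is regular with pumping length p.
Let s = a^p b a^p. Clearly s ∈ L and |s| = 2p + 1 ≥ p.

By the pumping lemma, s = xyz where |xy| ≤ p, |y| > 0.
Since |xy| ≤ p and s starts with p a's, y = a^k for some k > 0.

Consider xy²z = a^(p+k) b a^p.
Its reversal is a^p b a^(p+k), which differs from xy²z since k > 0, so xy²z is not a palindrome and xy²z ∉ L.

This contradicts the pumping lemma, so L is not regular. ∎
The proof is correct.

This proof is valid because:
1. s = a^p b a^p is in L and is chosen in terms of p, so |s| ≥ p holds for every p
2. The decomposition analysis is correct: |xy| ≤ p forces y to lie inside the leading a's
3. The contradiction is valid: a^(p+k) b a^p has more a's before the b than after it, so it is not a palindrome
4. The conclusion follows logically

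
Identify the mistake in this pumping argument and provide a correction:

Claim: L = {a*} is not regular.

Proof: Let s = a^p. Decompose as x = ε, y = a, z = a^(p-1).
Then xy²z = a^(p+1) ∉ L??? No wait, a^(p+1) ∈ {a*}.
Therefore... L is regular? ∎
Error: The proof attempts to show a*  is not regular, but a* IS regular!

Correction: a* is a regular language (recognized by a simple DFA with one accepting state and self-loop on 'a'). The pumping lemma can only prove non-regularity, not regularity. For regular languages, pumping always works.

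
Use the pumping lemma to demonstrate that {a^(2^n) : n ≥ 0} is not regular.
Assume for contradiction that L is regular, and let p ≥ 1 be the pumping length given by the pumping lemma.
Choose s = a^(2^p). Then s ∈ L and |s| = 2^p ≥ p.
By the pumping lemma, s = xyz for some x, y, z with |xy| ≤ p, |y| ≥ 1, and xy^i z ∈ L for every i ≥ 0.
Here y = a^k for some k with 1 ≤ k ≤ |xy| ≤ p, and p < 2^p.

Take i = 2: |xy²z| = 2^p + k.
Now 2^p < 2^p + k ≤ 2^p + p < 2^p + 2^p = 2^(p+1).
So |xy²z| lies strictly between the consecutive powers of two 2^p and 2^(p+1), hence is not a power of 2, and xy²z ∉ L.

This contradicts the pumping lemma, which requires xy^i z ∈ L for all i ≥ 0.
Hence L = {a^(2^n) : n ≥ 0} is not regular. ∎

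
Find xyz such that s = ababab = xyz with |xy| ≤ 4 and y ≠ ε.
x = '', y = 'aba', z = 'bab'

For s = ababab and p = 4, one valid decomposition is:
- x = '' (length 0)
- y = 'aba' (length 3)
- z = 'bab' (length 3)

Verification:
- xyz = '' + 'aba' + 'bab' = ababab ✓
- |xy| = 3 ≤ 4 ✓
- |y| = 3 > 0 ✓

All pumping lemma constraints are satisfied.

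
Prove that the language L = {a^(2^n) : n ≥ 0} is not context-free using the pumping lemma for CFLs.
Assume for contradiction that L is context-free, and let p ≥ 1 be the pumping length given by the pumping lemma for CFLs.
Choose s = a^(2^p). Then s ∈ L and |s| = 2^p ≥ p.
By the CFL pumping lemma, s = uvxyz for some u, v, x, y, z with |vxy| ≤ p, |vy| ≥ 1, and uv^i xy^i z ∈ L for every i ≥ 0.
All symbols are a's, so only lengths matter: let k = |vy|, with 1 ≤ k ≤ |vxy| ≤ p < 2^p.

Take i = 2: |uv²xy²z| = 2^p + k, and 2^p < 2^p + k < 2^p + 2^p = 2^(p+1).
So the length lies strictly between consecutive powers of two and is not a power of 2; uv²xy²z ∉ L.

This contradicts the CFL pumping lemma, which requires uv^i xy^i z ∈ L for all i ≥ 0.
Hence L = {a^(2^n) : n ≥ 0} is not context-free. ∎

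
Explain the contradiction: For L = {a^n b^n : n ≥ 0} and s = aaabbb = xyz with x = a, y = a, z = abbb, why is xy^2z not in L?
xy²z = aaaabbb ∉ L

Pumping with i = 2 replaces y = a by y² = aa:
- Original: s = xyz = aaabbb; aaabbb = a^3 b^3 has equal counts (3 = 3), so it is in L
- Pumped: xy²z = a · aa · abbb = aaaabbb
- aaaabbb has 4 a's and 3 b's; 4 ≠ 3, so it is not in L

The pumping lemma would require xy²z ∈ L, so this decomposition yields a contradiction.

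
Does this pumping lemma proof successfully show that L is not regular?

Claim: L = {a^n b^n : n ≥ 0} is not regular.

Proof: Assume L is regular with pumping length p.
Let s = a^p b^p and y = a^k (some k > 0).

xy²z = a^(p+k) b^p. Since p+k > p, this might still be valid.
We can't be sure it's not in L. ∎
The proof is INCORRECT.

Error: The conclusion is wrong.
xy²z = a^(p+k) b^p is definitely NOT in L because the number of a's (p+k) ≠ number of b's (p).
The proof incorrectly doubts what is actually a valid contradiction.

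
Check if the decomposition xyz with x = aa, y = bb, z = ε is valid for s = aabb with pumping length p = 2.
Violated: |xy| ≤ p

The decomposition x = aa, y = bb, z = ε for s = aabb with p = 2
violates the constraint: |xy| ≤ p

|xy| = |aabb| = 4 > 2 = p. The decomposition puts too many characters in xy.

Pumping lemma constraints:
1. xyz = s (decomposition is valid)
2. |xy| ≤ p
3. |y| > 0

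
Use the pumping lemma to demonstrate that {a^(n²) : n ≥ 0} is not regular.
Assume for contradiction that L is regular, and let p ≥ 1 be the pumping length given by the pumping lemma.
Choose s = a^(p²). Then s ∈ L and |s| = p² ≥ p.
By the pumping lemma, s = xyz for some x, y, z with |xy| ≤ p, |y| ≥ 1, and xy^i z ∈ L for every i ≥ 0.
Here y = a^k for some k with 1 ≤ k ≤ |xy| ≤ p.

Take i = 2: |xy²z| = p² + k.
Now p² < p² + k ≤ p² + p < p² + 2p + 1 = (p + 1)².
So |xy²z| lies strictly between the consecutive squares p² and (p + 1)², hence is not a perfect square, and xy²z ∉ L.

This contradicts the pumping lemma, which requires xy^i z ∈ L for all i ≥ 0.
Hence L = {a^(n²) : n ≥ 0} is not regular. ∎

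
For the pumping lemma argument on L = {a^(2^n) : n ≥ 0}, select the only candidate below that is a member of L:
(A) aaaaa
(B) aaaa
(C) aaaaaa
(B) aaaa

The pumping lemma is applied to a string s that lies in L, so first check membership of each option:
- (A) aaaaa has length 5, strictly between 2^2 = 4 and 2^3 = 8, so it is not in L ✗
- (B) aaaa has length 4 = 2^2, so it is in L ✓
- (C) aaaaaa has length 6, strictly between 2^2 = 4 and 2^3 = 8, so it is not in L ✗

Only (B) aaaa is in L, so it is the only candidate that could play the role of s.
(In a complete proof one picks s in terms of the pumping length p so that |s| ≥ p is guaranteed; a fixed string like aaaa illustrates the shape of such an s.)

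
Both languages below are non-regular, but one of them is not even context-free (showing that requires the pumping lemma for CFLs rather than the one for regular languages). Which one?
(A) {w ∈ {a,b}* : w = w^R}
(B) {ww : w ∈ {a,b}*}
(B) {ww : w ∈ {a,b}*}

(B) {ww : w ∈ {a,b}*} requires the CFL pumping lemma.

- {w ∈ {a,b}* : w = w^R} is context-free (but not regular)
  • Can be shown non-regular with the regular pumping lemma
  • After pumping, the string is no longer symmetric

- {ww : w ∈ {a,b}*} is NOT context-free
  • Requires the CFL pumping lemma to prove
  • Cannot verify equality of two arbitrary substrings

The CFL pumping lemma is "stronger" in that it can prove non-membership
in the larger class of context-free languages.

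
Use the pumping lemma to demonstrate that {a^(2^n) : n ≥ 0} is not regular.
Assume for contradiction that L is regular, and let p ≥ 1 be the pumping length given by the pumping lemma.
Choose s = a^(2^p). Then s ∈ L and |s| = 2^p ≥ p.
By the pumping lemma, s = xyz for some x, y, z with |xy| ≤ p, |y| ≥ 1, and xy^i z ∈ L for every i ≥ 0.
Here y = a^k for some k with 1 ≤ k ≤ |xy| ≤ p, and p < 2^p.

Take i = 2: |xy²z| = 2^p + k.
Now 2^p < 2^p + k ≤ 2^p + p < 2^p + 2^p = 2^(p+1).
So |xy²z| lies strictly between the consecutive powers of two 2^p and 2^(p+1), hence is not a power of 2, and xy²z ∉ L.

This contradicts the pumping lemma, which requires xy^i z ∈ L for all i ≥ 0.
Hence L = {a^(2^n) : n ≥ 0} is not regular. ∎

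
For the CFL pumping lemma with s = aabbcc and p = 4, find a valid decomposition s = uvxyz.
u='a', v='a', x='bb', y='c', z='c'

For s = aabbcc with pumping length p = 4:

One valid decomposition:
- u = 'a'
- v = 'a'
- x = 'bb'
- y = 'c'
- z = 'c'

Verification:
- uvxyz = 'a' + 'a' + 'bb' + 'c' + 'c' = aabbcc ✓
- |vxy| = |'abbc'| = 4 ≤ 4 ✓
- |vy| = |'ac'| = 2 > 0 ✓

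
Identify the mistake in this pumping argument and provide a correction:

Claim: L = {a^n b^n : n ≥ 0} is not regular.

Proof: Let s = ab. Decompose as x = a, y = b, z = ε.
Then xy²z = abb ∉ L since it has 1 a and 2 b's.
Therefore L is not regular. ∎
Error: The string s = ab might be shorter than the pumping length p.

Correction: Choose s = a^p b^p to ensure |s| ≥ p. Also, the decomposition is wrong: with |xy| ≤ p, y cannot include b's when s starts with p a's.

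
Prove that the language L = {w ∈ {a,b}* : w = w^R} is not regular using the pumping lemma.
Assume for contradiction that L is regular, and let p ≥ 1 be the pumping length given by the pumping lemma.
Choose s = a^p b a^p. Then s ∈ L (it reads the same in both directions) and |s| = 2p + 1 ≥ p.
By the pumping lemma, s = xyz for some x, y, z with |xy| ≤ p, |y| ≥ 1, and xy^i z ∈ L for every i ≥ 0.
Since |xy| ≤ p and the first p symbols of s are all a's, y = a^k for some k with 1 ≤ k ≤ p.

Take i = 0: xy⁰z = a^(p − k) b a^p.
Its reversal is a^p b a^(p − k). These differ because the block of a's before the unique b has length p − k in one and p in the other, and p − k ≠ p since k ≥ 1. So xy⁰z is not a palindrome, i.e. xy⁰z ∉ L.

This contradicts the pumping lemma, which requires xy^i z ∈ L for all i ≥ 0.
Hence L = {w ∈ {a,b}* : w = w^R} is not regular. ∎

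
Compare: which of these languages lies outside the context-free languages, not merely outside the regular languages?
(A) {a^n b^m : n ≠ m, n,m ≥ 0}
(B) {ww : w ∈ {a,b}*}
(B) {ww : w ∈ {a,b}*}

(B) {ww : w ∈ {a,b}*} requires the CFL pumping lemma.

- {a^n b^m : n ≠ m, n,m ≥ 0} is context-free (but not regular)
  • Can be shown non-regular with the regular pumping lemma
  • After pumping a's, we can make n = m

- {ww : w ∈ {a,b}*} is NOT context-free
  • Requires the CFL pumping lemma to prove
  • Even a PDA cannot compare two arbitrary halves symbol by symbol; CFL pumping on a^p b^p a^p b^p fails

The CFL pumping lemma is "stronger" in that it can prove non-membership
in the larger class of context-free languages.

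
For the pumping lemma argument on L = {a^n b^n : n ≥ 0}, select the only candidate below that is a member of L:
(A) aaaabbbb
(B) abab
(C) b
(A) aaaabbbb

The pumping lemma is applied to a string s that lies in L, so first check membership of each option:
- (A) aaaabbbb = a^4 b^4 has equal counts (4 = 4), so it is in L ✓
- (B) abab has an a after a b, so it is not of the form a^n b^n and is not in L ✗
- (C) b has 0 a's and 1 b's; 0 ≠ 1, so it is not in L ✗

Only (A) aaaabbbb is in L, so it is the only candidate that could play the role of s.
(In a complete proof one picks s in terms of the pumping length p so that |s| ≥ p is guaranteed; a fixed string like aaaabbbb illustrates the shape of such an s.)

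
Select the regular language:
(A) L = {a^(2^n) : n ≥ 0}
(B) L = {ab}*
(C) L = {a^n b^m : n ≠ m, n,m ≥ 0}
(B) {ab}*

(B) L = {ab}* is regular.

This can be recognized by a finite automaton (DFA/NFA).
Regular expressions like {ab}* define regular languages.

The other choices are not regular:
- {a^n b^m : n ≠ m, n,m ≥ 0}: After pumping a's, we can make n = m
- {a^(2^n) : n ≥ 0}: After pumping, length is no longer a power of 2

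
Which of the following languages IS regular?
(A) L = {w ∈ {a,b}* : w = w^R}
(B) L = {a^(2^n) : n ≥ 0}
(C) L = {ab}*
(C) {ab}*

(C) L = {ab}* is regular.

This can be recognized by a finite automaton (DFA/NFA).
Regular expressions like {ab}* define regular languages.

The other choices are not regular:
- {w ∈ {a,b}* : w = w^R}: After pumping, the string is no longer symmetric
- {a^(2^n) : n ≥ 0}: After pumping, length is no longer a power of 2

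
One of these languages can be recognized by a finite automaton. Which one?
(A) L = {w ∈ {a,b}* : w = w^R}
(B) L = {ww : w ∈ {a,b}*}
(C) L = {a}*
(C) {a}*

(C) L = {a}* is regular.

This can be recognized by a finite automaton (DFA/NFA).
Regular expressions like {a}* define regular languages.

The other choices are not regular:
- {w ∈ {a,b}* : w = w^R}: After pumping, the string is no longer symmetric
- {ww : w ∈ {a,b}*}: After pumping, the two halves no longer match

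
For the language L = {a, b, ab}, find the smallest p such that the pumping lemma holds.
p = 3

For a finite language L, the pumping lemma holds vacuously if p > max|s| for s ∈ L.

The longest string in L = {a, b, ab} has length 2.
If p = 3, then no string s ∈ L has |s| ≥ p, so the condition is vacuously true.

The minimum pumping length is p = 3.

Why no smaller p works: for any p ≤ 2, the longest string s ∈ L has |s| = 2 ≥ p, so it would
have to be pumpable; but pumping up (i = 2, 3, ...) produces ever longer strings, which cannot all lie in the
finite language L. So the pumping property fails for every p ≤ 2.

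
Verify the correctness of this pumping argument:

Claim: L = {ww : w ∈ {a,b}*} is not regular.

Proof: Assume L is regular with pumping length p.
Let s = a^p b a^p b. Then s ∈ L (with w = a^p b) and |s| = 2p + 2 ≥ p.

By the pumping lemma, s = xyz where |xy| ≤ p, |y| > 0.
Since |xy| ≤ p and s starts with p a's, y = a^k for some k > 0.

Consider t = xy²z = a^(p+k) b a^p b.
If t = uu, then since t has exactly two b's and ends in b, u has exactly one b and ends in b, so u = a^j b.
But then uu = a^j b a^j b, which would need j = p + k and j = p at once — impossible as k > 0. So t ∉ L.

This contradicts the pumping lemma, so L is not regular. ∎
The proof is correct.

This proof is valid because:
1. s = a^p b a^p b is in L and is chosen in terms of p, so |s| ≥ p holds for every p
2. The decomposition analysis is correct: |xy| ≤ p forces y to lie inside the leading a's
3. The contradiction is valid: the argument shows a^(p+k) b a^p b cannot be split into two equal halves
4. The conclusion follows logically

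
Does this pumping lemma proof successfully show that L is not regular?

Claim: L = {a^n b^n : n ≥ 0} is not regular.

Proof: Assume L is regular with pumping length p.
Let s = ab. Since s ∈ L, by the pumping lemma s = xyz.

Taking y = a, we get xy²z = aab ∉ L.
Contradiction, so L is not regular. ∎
The proof is INCORRECT.

Error: The string s = ab may be shorter than p.
The pumping lemma only applies to strings with |s| ≥ p, and p is not under our control.
We must choose s in terms of p, e.g. s = a^p b^p, to ensure |s| ≥ p.
(The proof also fixes one particular y; a valid argument must handle every decomposition with |xy| ≤ p and |y| ≥ 1 — for s = a^p b^p this forces y = a^k, and then xy²z = a^(p+k) b^p ∉ L.)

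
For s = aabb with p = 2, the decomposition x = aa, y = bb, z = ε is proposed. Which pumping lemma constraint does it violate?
Violated: |xy| ≤ p

The decomposition x = aa, y = bb, z = ε for s = aabb with p = 2
violates the constraint: |xy| ≤ p

|xy| = |aabb| = 4 > 2 = p. The decomposition puts too many characters in xy.

Pumping lemma constraints:
1. xyz = s (decomposition is valid)
2. |xy| ≤ p
3. |y| > 0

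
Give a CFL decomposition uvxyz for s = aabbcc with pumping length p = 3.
u='aa', v='b', x='b', y='c', z='c'

For s = aabbcc with pumping length p = 3:

One valid decomposition:
- u = 'aa'
- v = 'b'
- x = 'b'
- y = 'c'
- z = 'c'

Verification:
- uvxyz = 'aa' + 'b' + 'b' + 'c' + 'c' = aabbcc ✓
- |vxy| = |'bbc'| = 3 ≤ 3 ✓
- |vy| = |'bc'| = 2 > 0 ✓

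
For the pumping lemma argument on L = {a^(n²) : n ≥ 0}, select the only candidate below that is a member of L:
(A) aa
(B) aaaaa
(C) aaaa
(C) aaaa

The pumping lemma is applied to a string s that lies in L, so first check membership of each option:
- (A) aa has length 2, strictly between 1² = 1 and 2² = 4, so it is not in L ✗
- (B) aaaaa has length 5, strictly between 2² = 4 and 3² = 9, so it is not in L ✗
- (C) aaaa has length 4 = 2², a perfect square, so it is in L ✓

Only (C) aaaa is in L, so it is the only candidate that could play the role of s.
(In a complete proof one picks s in terms of the pumping length p so that |s| ≥ p is guaranteed; a fixed string like aaaa illustrates the shape of such an s.)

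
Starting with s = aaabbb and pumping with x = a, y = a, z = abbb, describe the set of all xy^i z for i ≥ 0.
{xy^i z : i ≥ 0} = {a^(2+i) b^3 : i ≥ 0} = {aabbb, aaabbb, aaaabbb, ...}

With x = a, y = a, z = abbb: Starting with aaabbb and pumping the second 'a', we get strings with 2+i a's followed by 3 b's for i = 0, 1, 2, ...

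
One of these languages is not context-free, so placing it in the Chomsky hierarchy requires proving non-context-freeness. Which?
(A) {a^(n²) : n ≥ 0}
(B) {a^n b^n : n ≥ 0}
(A) {a^(n²) : n ≥ 0}

(A) {a^(n²) : n ≥ 0} requires the CFL pumping lemma.

- {a^n b^n : n ≥ 0} is context-free (but not regular)
  • Can be shown non-regular with the regular pumping lemma
  • After pumping, the number of a's and b's become unequal

- {a^(n²) : n ≥ 0} is NOT context-free
  • Requires the CFL pumping lemma to prove
  • Gaps between squares grow unboundedly

The CFL pumping lemma is "stronger" in that it can prove non-membership
in the larger class of context-free languages.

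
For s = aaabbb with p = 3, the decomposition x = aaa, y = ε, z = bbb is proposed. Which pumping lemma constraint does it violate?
Violated: |y| > 0

The decomposition x = aaa, y = ε, z = bbb for s = aaabbb with p = 3
violates the constraint: |y| > 0

|y| = 0, but the pumping lemma requires |y| > 0 (y must be non-empty).

Pumping lemma constraints:
1. xyz = s (decomposition is valid)
2. |xy| ≤ p
3. |y| > 0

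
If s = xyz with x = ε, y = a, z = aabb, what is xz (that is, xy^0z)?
aabb

Given x = '', y = 'a', z = 'aabb' and i = 0:

xy^0z = x + y·y·...·y (0 times) + z
       = '' + 'a'^0 + 'aabb'
       = '' + '' + 'aabb'
       = 'aabb'

The pumped string is 'aabb' with length 4.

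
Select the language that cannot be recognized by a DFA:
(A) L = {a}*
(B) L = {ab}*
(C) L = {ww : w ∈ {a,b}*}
(C) {ww : w ∈ {a,b}*}

(C) L = {ww : w ∈ {a,b}*} is NOT regular.

The pumping lemma can be used to prove this:
After pumping, the two halves no longer match

The other languages are regular because they can be recognized by finite automata.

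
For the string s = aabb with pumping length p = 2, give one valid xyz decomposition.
x = '', y = 'a', z = 'abb'

For s = aabb and p = 2, one valid decomposition is:
- x = '' (length 0)
- y = 'a' (length 1)
- z = 'abb' (length 3)

Verification:
- xyz = '' + 'a' + 'abb' = aabb ✓
- |xy| = 1 ≤ 2 ✓
- |y| = 1 > 0 ✓

All pumping lemma constraints are satisfied.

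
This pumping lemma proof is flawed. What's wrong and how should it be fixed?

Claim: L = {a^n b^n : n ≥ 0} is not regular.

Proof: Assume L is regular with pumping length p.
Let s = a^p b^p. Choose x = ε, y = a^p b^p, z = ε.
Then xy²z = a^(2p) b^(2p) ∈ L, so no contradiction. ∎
Error: The decomposition violates |xy| ≤ p. With y = a^p b^p, |xy| = |y| = 2p > p. (The proof also miscomputes xy²z, which would be a^p b^p a^p b^p rather than a^(2p) b^(2p), and it wrongly treats one harmless decomposition as settling the matter — the prover does not get to choose the decomposition.)

Correction: The pumping lemma requires |xy| ≤ p, and the argument must handle every decomposition satisfying |xy| ≤ p, |y| ≥ 1. Since s starts with p a's, any such y consists only of a's, say y = a^k with k ≥ 1. Then xy²z = a^(p+k) b^p has unequal numbers of a's and b's, so xy²z ∉ L — the required contradiction.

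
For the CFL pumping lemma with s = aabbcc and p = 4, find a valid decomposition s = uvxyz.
u='a', v='a', x='bb', y='c', z='c'

For s = aabbcc with pumping length p = 4:

One valid decomposition:
- u = 'a'
- v = 'a'
- x = 'bb'
- y = 'c'
- z = 'c'

Verification:
- uvxyz = 'a' + 'a' + 'bb' + 'c' + 'c' = aabbcc ✓
- |vxy| = |'abbc'| = 4 ≤ 4 ✓
- |vy| = |'ac'| = 2 > 0 ✓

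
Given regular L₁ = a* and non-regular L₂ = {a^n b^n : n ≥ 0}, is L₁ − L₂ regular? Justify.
Yes — L₁ − L₂ is regular.

The only string of a* that lies in {a^n b^n} is ε, so L₁ − L₂ = a* − {ε} = a⁺ = aa*, which is regular.

Note that the bare facts "L₁ regular, L₂ non-regular" do not settle the question by themselves: the closure of regular languages under ∪, ∩, complement and difference applies only when BOTH operands are regular. With a non-regular operand the result can come out regular or non-regular depending on the specific languages, so one has to work out L₁ − L₂ for this particular pair, as above.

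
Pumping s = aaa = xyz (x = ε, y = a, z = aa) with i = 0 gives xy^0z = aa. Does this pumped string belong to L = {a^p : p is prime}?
Yes

xy⁰z = ε · ε · aa = aa.
aa has length 2, which is prime, so it is in L.
(A single pumped string landing in L is not a contradiction by itself; a non-regularity proof needs some i for which xy^i z ∉ L, for every admissible decomposition.)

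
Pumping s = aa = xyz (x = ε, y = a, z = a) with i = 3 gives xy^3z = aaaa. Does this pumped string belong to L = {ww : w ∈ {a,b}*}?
Yes

xy³z = ε · aaa · a = aaaa.
aaaa splits into halves aa · aa, which are equal, so it is in L (w = aa).
(A single pumped string landing in L is not a contradiction by itself; a non-regularity proof needs some i for which xy^i z ∉ L, for every admissible decomposition.)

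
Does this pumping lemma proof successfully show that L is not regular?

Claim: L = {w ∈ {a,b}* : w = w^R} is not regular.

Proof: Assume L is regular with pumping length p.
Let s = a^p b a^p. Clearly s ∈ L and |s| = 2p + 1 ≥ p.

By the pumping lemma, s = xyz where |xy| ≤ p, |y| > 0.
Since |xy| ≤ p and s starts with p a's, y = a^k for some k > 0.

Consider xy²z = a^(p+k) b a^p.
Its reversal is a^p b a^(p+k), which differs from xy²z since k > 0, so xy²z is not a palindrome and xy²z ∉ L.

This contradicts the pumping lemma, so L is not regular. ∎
The proof is correct.

This proof is valid because:
1. s = a^p b a^p is in L and is chosen in terms of p, so |s| ≥ p holds for every p
2. The decomposition analysis is correct: |xy| ≤ p forces y to lie inside the leading a's
3. The contradiction is valid: a^(p+k) b a^p has more a's before the b than after it, so it is not a palindrome
4. The conclusion follows logically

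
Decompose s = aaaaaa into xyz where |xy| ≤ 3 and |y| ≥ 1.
x = '', y = 'a', z = 'aaaaa'

For s = aaaaaa and p = 3, one valid decomposition is:
- x = '' (length 0)
- y = 'a' (length 1)
- z = 'aaaaa' (length 5)

Verification:
- xyz = '' + 'a' + 'aaaaa' = aaaaaa ✓
- |xy| = 1 ≤ 3 ✓
- |y| = 1 > 0 ✓

All pumping lemma constraints are satisfied.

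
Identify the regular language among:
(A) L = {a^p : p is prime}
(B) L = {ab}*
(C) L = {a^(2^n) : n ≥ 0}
(B) {ab}*

(B) L = {ab}* is regular.

This can be recognized by a finite automaton (DFA/NFA).
Regular expressions like {ab}* define regular languages.

The other choices are not regular:
- {a^p : p is prime}: After pumping, the length becomes composite
- {a^(2^n) : n ≥ 0}: After pumping, length is no longer a power of 2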